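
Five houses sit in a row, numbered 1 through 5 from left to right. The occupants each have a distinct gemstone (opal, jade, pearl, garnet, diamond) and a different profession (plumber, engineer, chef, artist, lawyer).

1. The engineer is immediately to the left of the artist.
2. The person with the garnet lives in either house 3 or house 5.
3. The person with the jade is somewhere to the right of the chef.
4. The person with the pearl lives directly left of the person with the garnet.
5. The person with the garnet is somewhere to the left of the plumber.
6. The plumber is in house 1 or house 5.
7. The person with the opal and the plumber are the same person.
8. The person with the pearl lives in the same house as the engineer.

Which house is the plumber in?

From clue 5, the person with the garnet must be in house 3.
From clue 6, the plumber must be in house 5.
Clue 7: the person with the opal is in house 5.
House 1 gemstone: only diamond fits.
Clue 1 places the engineer in house 2.
Clue 1: the artist is in house 3.
By clue 4, the person with the pearl is in house 2.
The only gemstone still possible for house 4 is jade.
House 4 profession: only lawyer fits.
That leaves chef as the profession for house 1.
So: house 1 = diamond/chef, house 2 = pearl/engineer, house 3 = garnet/artist, house 4 = jade/lawyer, house 5 = opal/plumber.

5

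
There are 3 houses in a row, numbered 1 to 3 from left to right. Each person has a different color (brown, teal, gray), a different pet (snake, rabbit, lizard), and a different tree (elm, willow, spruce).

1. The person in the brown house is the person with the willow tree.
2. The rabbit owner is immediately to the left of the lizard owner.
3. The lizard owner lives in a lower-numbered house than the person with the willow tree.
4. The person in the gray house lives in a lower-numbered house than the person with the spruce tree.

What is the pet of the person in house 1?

rabbit

By clue 3, the lizard owner is in house 2.
Clue 3: the person with the willow tree is in house 3.
The only pet still possible for house 3 is snake.
The only tree still possible for house 1 is elm.
The only tree still possible for house 2 is spruce.
By clue 1, the person in the brown house is in house 3.
From clue 4, the person in the gray house must be in house 1.
House 2 color: only teal fits.
So house 1 gets rabbit for pet.
So: house 1 = gray/rabbit/elm, house 2 = teal/lizard/spruce, house 3 = brown/snake/willow.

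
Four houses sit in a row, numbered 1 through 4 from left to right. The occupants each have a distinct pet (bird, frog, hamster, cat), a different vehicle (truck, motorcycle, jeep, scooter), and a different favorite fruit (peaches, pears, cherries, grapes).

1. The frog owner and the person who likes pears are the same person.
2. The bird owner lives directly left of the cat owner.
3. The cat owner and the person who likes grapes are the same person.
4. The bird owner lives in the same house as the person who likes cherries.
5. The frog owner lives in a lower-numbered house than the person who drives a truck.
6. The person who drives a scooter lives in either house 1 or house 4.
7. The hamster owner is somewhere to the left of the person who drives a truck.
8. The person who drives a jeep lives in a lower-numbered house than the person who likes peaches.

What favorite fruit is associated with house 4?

That leaves cat as the pet for house 4.
By clue 2, the bird owner is in house 3.
By clue 3, the person who likes grapes is in house 4.
From clue 4, the person who likes cherries must be in house 3.
The only favorite fruit still possible for house 1 is pears.
That leaves peaches as the favorite fruit for house 2.
From clue 1, the frog owner must be in house 1.
The person who drives a jeep is in house 1 (clue 8).
The only pet still possible for house 2 is hamster.
The only vehicle still possible for house 4 is scooter.
The person who drives a truck is in house 3 (clue 7).
House 2 vehicle: only motorcycle fits.
So: house 1 = frog/jeep/pears, house 2 = hamster/motorcycle/peaches, house 3 = bird/truck/cherries, house 4 = cat/scooter/grapes.

grapes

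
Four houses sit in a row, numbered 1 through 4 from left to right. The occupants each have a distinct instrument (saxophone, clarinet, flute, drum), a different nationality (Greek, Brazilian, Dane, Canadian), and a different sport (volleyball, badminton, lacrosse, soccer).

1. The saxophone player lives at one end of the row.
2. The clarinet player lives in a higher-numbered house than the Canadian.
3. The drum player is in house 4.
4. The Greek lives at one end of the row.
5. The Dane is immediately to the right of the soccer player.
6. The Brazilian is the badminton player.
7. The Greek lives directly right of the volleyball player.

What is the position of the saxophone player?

Clue 3 places the drum player in house 4.
Clue 7 places the Greek in house 4.
By clue 7, the volleyball player is in house 3.
The only instrument still possible for house 1 is saxophone.
House 3 nationality: only Dane fits.
House 4's sport must be lacrosse (nothing else left).
The soccer player is in house 2 (clue 5).
House 1's sport must be badminton (nothing else left).
The Brazilian is in house 1 (clue 6).
That leaves Canadian as the nationality for house 2.
Clue 2 places the clarinet player in house 3.
The only instrument still possible for house 2 is flute.
So: house 1 = saxophone/Brazilian/badminton, house 2 = flute/Canadian/soccer, house 3 = clarinet/Dane/volleyball, house 4 = drum/Greek/lacrosse.

1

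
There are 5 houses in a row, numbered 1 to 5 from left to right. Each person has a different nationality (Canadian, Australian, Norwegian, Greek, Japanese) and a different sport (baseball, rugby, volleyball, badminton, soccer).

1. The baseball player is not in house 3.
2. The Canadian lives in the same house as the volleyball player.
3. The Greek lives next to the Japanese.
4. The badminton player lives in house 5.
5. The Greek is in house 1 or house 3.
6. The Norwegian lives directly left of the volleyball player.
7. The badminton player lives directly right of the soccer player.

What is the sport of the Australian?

Clue 4 places the badminton player in house 5.
Clue 7: the soccer player is in house 4.
So house 5 gets Australian for nationality.
So house 4 gets Japanese for nationality.
The Greek is in house 3 (clue 3).
House 1 nationality: only Norwegian fits.
House 2's nationality must be Canadian (nothing else left).
The volleyball player is in house 2 (clue 2).
House 3 sport: only rugby fits.
House 1 sport: only baseball fits.
So: house 1 = Norwegian/baseball, house 2 = Canadian/volleyball, house 3 = Greek/rugby, house 4 = Japanese/soccer, house 5 = Australian/badminton.

badminton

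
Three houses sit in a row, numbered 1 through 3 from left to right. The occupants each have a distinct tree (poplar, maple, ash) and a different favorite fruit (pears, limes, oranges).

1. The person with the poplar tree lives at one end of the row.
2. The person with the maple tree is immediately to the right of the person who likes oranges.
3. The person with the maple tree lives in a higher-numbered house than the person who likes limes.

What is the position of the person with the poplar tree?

1

The only favorite fruit still possible for house 3 is pears.
The person with the maple tree is narrowed to house 2 or 3; consider each.
Placing it in house 2 leads to a contradiction, so it's in house 3.
By clue 2, the person who likes oranges is in house 2.
So house 2 gets ash for tree.
That leaves limes as the favorite fruit for house 1.
House 1 tree: only poplar fits.
So: house 1 = poplar/limes, house 2 = ash/oranges, house 3 = maple/pears.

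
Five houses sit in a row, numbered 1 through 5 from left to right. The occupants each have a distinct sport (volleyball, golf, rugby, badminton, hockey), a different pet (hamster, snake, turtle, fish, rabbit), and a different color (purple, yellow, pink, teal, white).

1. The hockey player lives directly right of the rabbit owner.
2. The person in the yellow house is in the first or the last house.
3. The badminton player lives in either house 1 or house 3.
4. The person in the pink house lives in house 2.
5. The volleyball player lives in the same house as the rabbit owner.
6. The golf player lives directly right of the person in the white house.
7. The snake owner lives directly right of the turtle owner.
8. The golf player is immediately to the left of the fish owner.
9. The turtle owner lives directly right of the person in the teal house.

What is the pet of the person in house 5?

Clue 4: the person in the pink house is in house 2.
The only color still possible for house 4 is purple.
House 5 color: only yellow fits.
The badminton player is narrowed to house 1 or 3; consider each.
Placing it in house 1 leads to a contradiction, so it's in house 3.
The golf player is narrowed to house 2 or 4; consider each.
Placing it in house 2 leads to a contradiction, so it's in house 4.
Clue 6: the person in the white house is in house 3.
Clue 8 places the fish owner in house 5.
That leaves teal as the color for house 1.
Clue 5: the rabbit owner is in house 1.
Clue 7 places the turtle owner in house 2.
House 1 sport: only volleyball fits.
The only pet still possible for house 3 is snake.
House 4 pet: only hamster fits.
The hockey player is in house 2 (clue 1).
So house 5 gets rugby for sport.
So: house 1 = volleyball/rabbit/teal, house 2 = hockey/turtle/pink, house 3 = badminton/snake/white, house 4 = golf/hamster/purple, house 5 = rugby/fish/yellow.

fish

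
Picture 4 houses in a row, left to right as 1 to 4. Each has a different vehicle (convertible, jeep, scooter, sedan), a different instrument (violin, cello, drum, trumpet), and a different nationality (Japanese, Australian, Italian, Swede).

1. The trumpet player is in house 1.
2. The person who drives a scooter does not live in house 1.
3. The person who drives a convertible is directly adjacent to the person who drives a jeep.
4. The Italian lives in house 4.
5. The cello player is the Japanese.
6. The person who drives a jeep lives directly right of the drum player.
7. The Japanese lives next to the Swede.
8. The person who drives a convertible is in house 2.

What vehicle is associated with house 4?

scooter

Clue 1 places the trumpet player in house 1.
From clue 4, the Italian must be in house 4.
Clue 8: the person who drives a convertible is in house 2.
The only vehicle still possible for house 1 is sedan.
Clue 3: the person who drives a jeep is in house 3.
Clue 6 places the drum player in house 2.
The only vehicle still possible for house 4 is scooter.
That leaves violin as the instrument for house 4.
From clue 5, the Japanese must be in house 3.
Clue 7 places the Swede in house 2.
House 3's instrument must be cello (nothing else left).
House 1 nationality: only Australian fits.
So: house 1 = sedan/trumpet/Australian, house 2 = convertible/drum/Swede, house 3 = jeep/cello/Japanese, house 4 = scooter/violin/Italian.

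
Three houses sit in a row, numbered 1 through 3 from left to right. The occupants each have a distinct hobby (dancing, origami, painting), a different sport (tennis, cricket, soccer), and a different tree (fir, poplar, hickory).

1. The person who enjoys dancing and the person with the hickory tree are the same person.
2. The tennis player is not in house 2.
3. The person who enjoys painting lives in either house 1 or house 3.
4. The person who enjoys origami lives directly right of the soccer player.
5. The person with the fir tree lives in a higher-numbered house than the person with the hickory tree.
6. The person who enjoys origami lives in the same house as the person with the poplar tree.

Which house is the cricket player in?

House 1's tree must be hickory (nothing else left).
From clue 1, the person who enjoys dancing must be in house 1.
House 2 hobby: only origami fits.
House 3's hobby must be painting (nothing else left).
By clue 4, the soccer player is in house 1.
By clue 6, the person with the poplar tree is in house 2.
So house 2 gets cricket for sport.
House 3's sport must be tennis (nothing else left).
The only tree still possible for house 3 is fir.
So: house 1 = dancing/soccer/hickory, house 2 = origami/cricket/poplar, house 3 = painting/tennis/fir.

2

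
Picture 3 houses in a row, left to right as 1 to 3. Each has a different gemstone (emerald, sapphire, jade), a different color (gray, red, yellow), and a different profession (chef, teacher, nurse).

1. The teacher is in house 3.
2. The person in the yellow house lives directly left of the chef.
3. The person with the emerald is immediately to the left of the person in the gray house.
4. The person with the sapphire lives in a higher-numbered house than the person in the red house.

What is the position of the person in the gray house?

From clue 1, the teacher must be in house 3.
That leaves gray as the color for house 3.
House 1 profession: only nurse fits.
That leaves chef as the profession for house 2.
Clue 2: the person in the yellow house is in house 1.
The person with the emerald is in house 2 (clue 3).
So house 1 gets jade for gemstone.
That leaves sapphire as the gemstone for house 3.
So house 2 gets red for color.
So: house 1 = jade/yellow/nurse, house 2 = emerald/red/chef, house 3 = sapphire/gray/teacher.

3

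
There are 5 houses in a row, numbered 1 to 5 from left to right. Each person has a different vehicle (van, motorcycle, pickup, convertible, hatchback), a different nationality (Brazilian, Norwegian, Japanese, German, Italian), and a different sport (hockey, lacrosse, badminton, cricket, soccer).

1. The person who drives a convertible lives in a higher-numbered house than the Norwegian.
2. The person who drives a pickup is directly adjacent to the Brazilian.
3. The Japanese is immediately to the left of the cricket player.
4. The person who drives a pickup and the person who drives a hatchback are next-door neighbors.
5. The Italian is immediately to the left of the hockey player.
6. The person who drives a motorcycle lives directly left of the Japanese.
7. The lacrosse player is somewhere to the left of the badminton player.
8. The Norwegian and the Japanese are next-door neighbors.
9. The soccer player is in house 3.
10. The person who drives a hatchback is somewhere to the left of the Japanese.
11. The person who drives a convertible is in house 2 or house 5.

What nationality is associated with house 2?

Clue 9: the soccer player is in house 3.
House 1's sport must be lacrosse (nothing else left).
From clue 1, the person who drives a convertible must be in house 5.
The person who drives a motorcycle is narrowed to house 2 or 3; consider each.
Placing it in house 2 leads to a contradiction, so it's in house 3.
From clue 6, the Japanese must be in house 4.
Clue 8: the Norwegian is in house 3.
House 1's nationality must be Italian (nothing else left).
From clue 3, the cricket player must be in house 5.
Clue 4: the person who drives a pickup is in house 1.
Clue 4 places the person who drives a hatchback in house 2.
Clue 5 places the hockey player in house 2.
So house 4 gets van for vehicle.
House 4's sport must be badminton (nothing else left).
By clue 2, the Brazilian is in house 2.
House 5 nationality: only German fits.
So: house 1 = pickup/Italian/lacrosse, house 2 = hatchback/Brazilian/hockey, house 3 = motorcycle/Norwegian/soccer, house 4 = van/Japanese/badminton, house 5 = convertible/German/cricket.

Brazilian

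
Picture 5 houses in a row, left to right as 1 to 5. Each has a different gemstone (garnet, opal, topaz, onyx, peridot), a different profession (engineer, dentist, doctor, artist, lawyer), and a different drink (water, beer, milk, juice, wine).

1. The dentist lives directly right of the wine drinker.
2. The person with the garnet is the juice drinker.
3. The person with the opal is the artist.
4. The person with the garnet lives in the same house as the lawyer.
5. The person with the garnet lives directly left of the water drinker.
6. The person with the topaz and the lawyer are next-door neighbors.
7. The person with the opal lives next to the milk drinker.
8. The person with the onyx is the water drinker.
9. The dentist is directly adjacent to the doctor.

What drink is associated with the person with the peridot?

The person with the garnet is narrowed to house 1 or 2 or 3 or 4; consider each.
Placing it in house 1 and house 2 and house 3 leads to a contradiction, so it's in house 4.
The juice drinker is in house 4 (clue 2).
Clue 4 places the lawyer in house 4.
By clue 5, the water drinker is in house 5.
The person with the onyx is in house 5 (clue 8).
The only gemstone still possible for house 3 is topaz.
The only profession still possible for house 5 is engineer.
The person with the opal is narrowed to house 1 or 2; consider each.
Placing it in house 2 leads to a contradiction, so it's in house 1.
From clue 3, the artist must be in house 1.
By clue 7, the milk drinker is in house 2.
That leaves peridot as the gemstone for house 2.
House 1's drink must be wine (nothing else left).
House 3's drink must be beer (nothing else left).
Clue 1 places the dentist in house 2.
Clue 9 places the doctor in house 3.
So: house 1 = opal/artist/wine, house 2 = peridot/dentist/milk, house 3 = topaz/doctor/beer, house 4 = garnet/lawyer/juice, house 5 = onyx/engineer/water.

milk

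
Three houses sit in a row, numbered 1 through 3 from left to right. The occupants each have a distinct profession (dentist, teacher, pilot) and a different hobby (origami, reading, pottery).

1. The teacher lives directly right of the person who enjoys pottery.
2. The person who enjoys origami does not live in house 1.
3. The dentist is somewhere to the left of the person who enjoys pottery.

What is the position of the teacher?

3

By clue 3, the dentist is in house 1.
By clue 3, the person who enjoys pottery is in house 2.
House 1's hobby must be reading (nothing else left).
That leaves origami as the hobby for house 3.
From clue 1, the teacher must be in house 3.
That leaves pilot as the profession for house 2.
So: house 1 = dentist/reading, house 2 = pilot/pottery, house 3 = teacher/origami.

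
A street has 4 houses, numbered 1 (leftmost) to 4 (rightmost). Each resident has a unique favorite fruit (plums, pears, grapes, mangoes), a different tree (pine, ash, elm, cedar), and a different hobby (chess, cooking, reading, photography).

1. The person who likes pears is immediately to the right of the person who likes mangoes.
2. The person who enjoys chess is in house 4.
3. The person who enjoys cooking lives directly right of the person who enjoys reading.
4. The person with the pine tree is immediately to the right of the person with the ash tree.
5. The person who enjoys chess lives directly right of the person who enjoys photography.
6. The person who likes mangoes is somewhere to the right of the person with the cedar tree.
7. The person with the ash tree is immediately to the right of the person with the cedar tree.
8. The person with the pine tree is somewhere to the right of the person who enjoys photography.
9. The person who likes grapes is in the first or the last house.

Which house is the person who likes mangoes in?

3

Clue 2 places the person who enjoys chess in house 4.
The person who enjoys photography is in house 3 (clue 5).
The person with the pine tree is in house 4 (clue 8).
The only hobby still possible for house 1 is reading.
House 2 hobby: only cooking fits.
Clue 4: the person with the ash tree is in house 3.
Clue 7 places the person with the cedar tree in house 2.
House 1 tree: only elm fits.
The person who likes mangoes is in house 3 (clue 6).
The only favorite fruit still possible for house 2 is plums.
That leaves grapes as the favorite fruit for house 1.
The only favorite fruit still possible for house 4 is pears.
So: house 1 = grapes/elm/reading, house 2 = plums/cedar/cooking, house 3 = mangoes/ash/photography, house 4 = pears/pine/chess.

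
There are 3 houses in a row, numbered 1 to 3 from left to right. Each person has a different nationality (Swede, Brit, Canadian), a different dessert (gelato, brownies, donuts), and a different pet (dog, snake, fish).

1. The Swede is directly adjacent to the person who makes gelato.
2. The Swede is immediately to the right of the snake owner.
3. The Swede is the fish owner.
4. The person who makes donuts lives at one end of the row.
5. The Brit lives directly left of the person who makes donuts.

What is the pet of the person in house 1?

The Brit is in house 2 (clue 5).
By clue 5, the person who makes donuts is in house 3.
The only nationality still possible for house 1 is Canadian.
So house 3 gets Swede for nationality.
By clue 1, the person who makes gelato is in house 2.
By clue 2, the snake owner is in house 2.
By clue 3, the fish owner is in house 3.
The only dessert still possible for house 1 is brownies.
House 1's pet must be dog (nothing else left).
So: house 1 = Canadian/brownies/dog, house 2 = Brit/gelato/snake, house 3 = Swede/donuts/fish.

dog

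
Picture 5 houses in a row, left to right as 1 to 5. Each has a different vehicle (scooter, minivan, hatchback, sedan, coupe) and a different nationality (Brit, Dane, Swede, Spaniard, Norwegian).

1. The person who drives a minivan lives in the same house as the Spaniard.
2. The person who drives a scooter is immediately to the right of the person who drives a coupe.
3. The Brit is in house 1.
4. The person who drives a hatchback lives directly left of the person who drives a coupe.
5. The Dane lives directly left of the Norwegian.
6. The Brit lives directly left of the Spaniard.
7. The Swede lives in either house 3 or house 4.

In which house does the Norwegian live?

5

Clue 3: the Brit is in house 1.
The Spaniard is in house 2 (clue 6).
House 5's nationality must be Norwegian (nothing else left).
Clue 1: the person who drives a minivan is in house 2.
Clue 5 places the Dane in house 4.
House 3's nationality must be Swede (nothing else left).
From clue 4, the person who drives a hatchback must be in house 3.
The person who drives a coupe is in house 4 (clue 4).
House 1's vehicle must be sedan (nothing else left).
The only vehicle still possible for house 5 is scooter.
So: house 1 = sedan/Brit, house 2 = minivan/Spaniard, house 3 = hatchback/Swede, house 4 = coupe/Dane, house 5 = scooter/Norwegian.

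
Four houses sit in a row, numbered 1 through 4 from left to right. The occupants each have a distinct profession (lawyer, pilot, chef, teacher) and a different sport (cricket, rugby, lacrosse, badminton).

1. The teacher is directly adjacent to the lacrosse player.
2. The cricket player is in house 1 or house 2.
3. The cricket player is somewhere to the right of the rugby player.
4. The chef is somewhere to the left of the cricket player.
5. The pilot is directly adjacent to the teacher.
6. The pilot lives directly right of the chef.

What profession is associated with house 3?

Clue 3: the cricket player is in house 2.
By clue 3, the rugby player is in house 1.
From clue 4, the chef must be in house 1.
By clue 6, the pilot is in house 2.
The teacher is in house 3 (clue 5).
So house 4 gets lawyer for profession.
Clue 1 places the lacrosse player in house 4.
House 3 sport: only badminton fits.
So: house 1 = chef/rugby, house 2 = pilot/cricket, house 3 = teacher/badminton, house 4 = lawyer/lacrosse.

teacher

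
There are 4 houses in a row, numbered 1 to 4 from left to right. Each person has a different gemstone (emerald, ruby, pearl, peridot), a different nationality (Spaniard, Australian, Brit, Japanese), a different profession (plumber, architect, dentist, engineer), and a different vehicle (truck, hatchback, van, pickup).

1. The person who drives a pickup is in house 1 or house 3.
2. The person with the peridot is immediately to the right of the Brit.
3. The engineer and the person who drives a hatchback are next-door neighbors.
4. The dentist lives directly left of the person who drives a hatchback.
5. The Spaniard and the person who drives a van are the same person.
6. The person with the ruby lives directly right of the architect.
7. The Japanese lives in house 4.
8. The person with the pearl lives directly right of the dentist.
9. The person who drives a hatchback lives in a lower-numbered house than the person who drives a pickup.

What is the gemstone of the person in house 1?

emerald

The Japanese is in house 4 (clue 7).
From clue 9, the person who drives a hatchback must be in house 2.
Clue 9: the person who drives a pickup is in house 3.
So house 1 gets emerald for gemstone.
By clue 4, the dentist is in house 1.
The Spaniard is in house 1 (clue 5).
From clue 5, the person who drives a van must be in house 1.
Clue 8 places the person with the pearl in house 2.
So house 3 gets engineer for profession.
That leaves plumber as the profession for house 4.
That leaves truck as the vehicle for house 4.
By clue 6, the person with the ruby is in house 3.
So house 4 gets peridot for gemstone.
House 2's profession must be architect (nothing else left).
By clue 2, the Brit is in house 3.
House 2's nationality must be Australian (nothing else left).
So: house 1 = emerald/Spaniard/dentist/van, house 2 = pearl/Australian/architect/hatchback, house 3 = ruby/Brit/engineer/pickup, house 4 = peridot/Japanese/plumber/truck.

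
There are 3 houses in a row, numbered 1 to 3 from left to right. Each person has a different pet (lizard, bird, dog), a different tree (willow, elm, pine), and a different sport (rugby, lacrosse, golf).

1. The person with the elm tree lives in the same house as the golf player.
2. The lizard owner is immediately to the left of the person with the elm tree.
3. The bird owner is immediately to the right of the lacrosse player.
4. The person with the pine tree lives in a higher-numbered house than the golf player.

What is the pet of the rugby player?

dog

House 1's tree must be willow (nothing else left).
That leaves rugby as the sport for house 3.
By clue 1, the person with the elm tree is in house 2.
Clue 1 places the golf player in house 2.
Clue 2 places the lizard owner in house 1.
Clue 4: the person with the pine tree is in house 3.
That leaves lacrosse as the sport for house 1.
Clue 3: the bird owner is in house 2.
The only pet still possible for house 3 is dog.
So: house 1 = lizard/willow/lacrosse, house 2 = bird/elm/golf, house 3 = dog/pine/rugby.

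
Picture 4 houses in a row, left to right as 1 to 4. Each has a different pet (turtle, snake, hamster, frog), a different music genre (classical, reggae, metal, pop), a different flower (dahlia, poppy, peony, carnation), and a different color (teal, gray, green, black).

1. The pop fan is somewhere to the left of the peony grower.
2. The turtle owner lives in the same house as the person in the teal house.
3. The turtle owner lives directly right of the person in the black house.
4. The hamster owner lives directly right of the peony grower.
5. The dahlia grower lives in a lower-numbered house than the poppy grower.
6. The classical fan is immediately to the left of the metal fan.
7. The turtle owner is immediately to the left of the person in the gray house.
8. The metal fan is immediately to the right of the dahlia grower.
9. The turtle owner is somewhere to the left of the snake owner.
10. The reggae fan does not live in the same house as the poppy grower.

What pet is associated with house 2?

turtle

House 1 pet: only frog fits.
The only pet still possible for house 2 is turtle.
Clue 2: the person in the teal house is in house 2.
The person in the black house is in house 1 (clue 3).
Clue 7 places the person in the gray house in house 3.
The only color still possible for house 4 is green.
The hamster owner is narrowed to house 3 or 4; consider each.
Placing it in house 4 leads to a contradiction, so it's in house 3.
Clue 4 places the peony grower in house 2.
House 4 pet: only snake fits.
Clue 1 places the pop fan in house 1.
Clue 6: the classical fan is in house 3.
Clue 6 places the metal fan in house 4.
From clue 8, the dahlia grower must be in house 3.
The only music genre still possible for house 2 is reggae.
The only flower still possible for house 1 is carnation.
House 4 flower: only poppy fits.
So: house 1 = frog/pop/carnation/black, house 2 = turtle/reggae/peony/teal, house 3 = hamster/classical/dahlia/gray, house 4 = snake/metal/poppy/green.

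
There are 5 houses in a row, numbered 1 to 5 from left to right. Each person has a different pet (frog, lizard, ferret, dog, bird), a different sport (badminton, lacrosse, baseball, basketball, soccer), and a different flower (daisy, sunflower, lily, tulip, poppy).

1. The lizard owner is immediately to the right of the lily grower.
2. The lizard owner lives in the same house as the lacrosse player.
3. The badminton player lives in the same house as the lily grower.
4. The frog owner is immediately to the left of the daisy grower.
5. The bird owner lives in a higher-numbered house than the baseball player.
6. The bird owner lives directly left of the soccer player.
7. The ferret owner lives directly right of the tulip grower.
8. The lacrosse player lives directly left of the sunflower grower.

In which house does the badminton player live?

The bird owner is narrowed to house 2 or 3 or 4; consider each.
Placing it in house 2 and house 3 leads to a contradiction, so it's in house 4.
Clue 6: the soccer player is in house 5.
House 4 sport: only basketball fits.
House 5's flower must be poppy (nothing else left).
The lizard owner is narrowed to house 2 or 3; consider each.
Placing it in house 3 leads to a contradiction, so it's in house 2.
Clue 1: the lily grower is in house 1.
The lacrosse player is in house 2 (clue 2).
By clue 3, the badminton player is in house 1.
By clue 8, the sunflower grower is in house 3.
The only sport still possible for house 3 is baseball.
The ferret owner is narrowed to house 3 or 5; consider each.
Placing it in house 3 leads to a contradiction, so it's in house 5.
By clue 7, the tulip grower is in house 4.
House 2 flower: only daisy fits.
Clue 4: the frog owner is in house 1.
That leaves dog as the pet for house 3.
So: house 1 = frog/badminton/lily, house 2 = lizard/lacrosse/daisy, house 3 = dog/baseball/sunflower, house 4 = bird/basketball/tulip, house 5 = ferret/soccer/poppy.

1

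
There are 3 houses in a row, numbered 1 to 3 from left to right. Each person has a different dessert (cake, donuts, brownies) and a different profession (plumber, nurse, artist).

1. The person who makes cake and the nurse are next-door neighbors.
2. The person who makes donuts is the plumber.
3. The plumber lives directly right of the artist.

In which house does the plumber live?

3

The person who makes donuts is narrowed to house 2 or 3; consider each.
Placing it in house 2 leads to a contradiction, so it's in house 3.
From clue 2, the plumber must be in house 3.
By clue 3, the artist is in house 2.
House 1's profession must be nurse (nothing else left).
From clue 1, the person who makes cake must be in house 2.
So house 1 gets brownies for dessert.
So: house 1 = brownies/nurse, house 2 = cake/artist, house 3 = donuts/plumber.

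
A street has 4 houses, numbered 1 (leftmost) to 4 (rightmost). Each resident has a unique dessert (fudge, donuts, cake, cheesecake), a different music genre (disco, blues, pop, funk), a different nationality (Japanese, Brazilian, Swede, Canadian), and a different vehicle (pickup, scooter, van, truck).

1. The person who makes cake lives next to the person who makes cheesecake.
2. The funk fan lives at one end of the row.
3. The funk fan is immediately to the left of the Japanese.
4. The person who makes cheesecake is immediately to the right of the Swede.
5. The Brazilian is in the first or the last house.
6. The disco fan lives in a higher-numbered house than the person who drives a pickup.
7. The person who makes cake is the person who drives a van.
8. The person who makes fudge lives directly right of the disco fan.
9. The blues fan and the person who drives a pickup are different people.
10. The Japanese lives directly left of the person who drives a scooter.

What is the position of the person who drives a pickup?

By clue 3, the funk fan is in house 1.
From clue 3, the Japanese must be in house 2.
Clue 10 places the person who drives a scooter in house 3.
The person who makes cake is in house 1 (clue 1).
Clue 1: the person who makes cheesecake is in house 2.
From clue 4, the Swede must be in house 1.
Clue 7 places the person who drives a van in house 1.
The only nationality still possible for house 3 is Canadian.
So house 4 gets Brazilian for nationality.
House 4 vehicle: only truck fits.
The disco fan is in house 3 (clue 6).
From clue 8, the person who makes fudge must be in house 4.
House 3's dessert must be donuts (nothing else left).
That leaves pop as the music genre for house 2.
House 4's music genre must be blues (nothing else left).
The only vehicle still possible for house 2 is pickup.
So: house 1 = cake/funk/Swede/van, house 2 = cheesecake/pop/Japanese/pickup, house 3 = donuts/disco/Canadian/scooter, house 4 = fudge/blues/Brazilian/truck.

2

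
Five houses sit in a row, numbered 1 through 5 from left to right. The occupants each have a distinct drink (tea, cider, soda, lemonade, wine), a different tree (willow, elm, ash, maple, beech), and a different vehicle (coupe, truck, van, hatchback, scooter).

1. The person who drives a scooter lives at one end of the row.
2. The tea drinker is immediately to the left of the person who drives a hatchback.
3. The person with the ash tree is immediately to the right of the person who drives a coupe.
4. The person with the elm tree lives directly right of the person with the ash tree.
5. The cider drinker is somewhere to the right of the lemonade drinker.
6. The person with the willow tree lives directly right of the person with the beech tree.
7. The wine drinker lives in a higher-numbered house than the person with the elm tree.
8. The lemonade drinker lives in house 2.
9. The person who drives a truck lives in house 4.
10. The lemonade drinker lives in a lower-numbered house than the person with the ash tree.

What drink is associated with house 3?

Clue 8: the lemonade drinker is in house 2.
By clue 9, the person who drives a truck is in house 4.
Clue 4 places the person with the elm tree in house 4.
Clue 4 places the person with the ash tree in house 3.
The wine drinker is in house 5 (clue 7).
By clue 3, the person who drives a coupe is in house 2.
Clue 6 places the person with the willow tree in house 2.
From clue 6, the person with the beech tree must be in house 1.
The only tree still possible for house 5 is maple.
House 1 vehicle: only scooter fits.
So house 3 gets van for vehicle.
That leaves hatchback as the vehicle for house 5.
From clue 2, the tea drinker must be in house 4.
That leaves soda as the drink for house 1.
House 3 drink: only cider fits.
So: house 1 = soda/beech/scooter, house 2 = lemonade/willow/coupe, house 3 = cider/ash/van, house 4 = tea/elm/truck, house 5 = wine/maple/hatchback.

cider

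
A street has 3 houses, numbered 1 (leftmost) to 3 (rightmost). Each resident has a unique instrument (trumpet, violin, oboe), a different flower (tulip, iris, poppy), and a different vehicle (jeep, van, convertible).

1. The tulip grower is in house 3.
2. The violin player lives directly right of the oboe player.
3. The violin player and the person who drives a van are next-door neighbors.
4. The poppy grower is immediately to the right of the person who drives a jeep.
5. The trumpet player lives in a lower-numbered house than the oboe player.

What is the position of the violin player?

3

From clue 1, the tulip grower must be in house 3.
By clue 5, the trumpet player is in house 1.
The oboe player is in house 2 (clue 5).
House 3's instrument must be violin (nothing else left).
So house 1 gets iris for flower.
That leaves poppy as the flower for house 2.
By clue 3, the person who drives a van is in house 2.
From clue 4, the person who drives a jeep must be in house 1.
So house 3 gets convertible for vehicle.
So: house 1 = trumpet/iris/jeep, house 2 = oboe/poppy/van, house 3 = violin/tulip/convertible.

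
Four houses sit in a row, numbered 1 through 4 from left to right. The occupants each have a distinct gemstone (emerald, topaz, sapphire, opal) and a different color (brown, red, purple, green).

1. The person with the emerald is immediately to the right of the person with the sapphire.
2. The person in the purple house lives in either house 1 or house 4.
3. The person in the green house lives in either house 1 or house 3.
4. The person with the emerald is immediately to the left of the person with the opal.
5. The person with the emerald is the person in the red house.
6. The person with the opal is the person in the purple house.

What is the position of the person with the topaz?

From clue 6, the person with the opal must be in house 4.
The person in the purple house is in house 4 (clue 6).
Clue 4 places the person with the emerald in house 3.
From clue 5, the person in the red house must be in house 3.
So house 1 gets green for color.
The only color still possible for house 2 is brown.
Clue 1 places the person with the sapphire in house 2.
The only gemstone still possible for house 1 is topaz.
So: house 1 = topaz/green, house 2 = sapphire/brown, house 3 = emerald/red, house 4 = opal/purple.

1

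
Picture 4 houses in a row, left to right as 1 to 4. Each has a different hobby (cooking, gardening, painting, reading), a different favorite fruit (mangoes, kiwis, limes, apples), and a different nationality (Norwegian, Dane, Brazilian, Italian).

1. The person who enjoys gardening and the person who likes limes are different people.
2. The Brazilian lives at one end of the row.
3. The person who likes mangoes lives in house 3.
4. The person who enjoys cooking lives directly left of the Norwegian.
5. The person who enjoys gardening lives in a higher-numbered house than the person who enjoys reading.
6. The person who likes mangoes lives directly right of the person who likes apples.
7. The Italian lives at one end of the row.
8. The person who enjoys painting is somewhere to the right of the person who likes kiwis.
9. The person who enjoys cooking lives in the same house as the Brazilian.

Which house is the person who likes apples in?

The person who likes mangoes is in house 3 (clue 3).
Clue 6: the person who likes apples is in house 2.
Clue 9: the person who enjoys cooking is in house 1.
By clue 9, the Brazilian is in house 1.
That leaves limes as the favorite fruit for house 4.
House 4's nationality must be Italian (nothing else left).
By clue 4, the Norwegian is in house 2.
From clue 5, the person who enjoys gardening must be in house 3.
Clue 5 places the person who enjoys reading in house 2.
That leaves painting as the hobby for house 4.
That leaves kiwis as the favorite fruit for house 1.
That leaves Dane as the nationality for house 3.
So: house 1 = cooking/kiwis/Brazilian, house 2 = reading/apples/Norwegian, house 3 = gardening/mangoes/Dane, house 4 = painting/limes/Italian.

2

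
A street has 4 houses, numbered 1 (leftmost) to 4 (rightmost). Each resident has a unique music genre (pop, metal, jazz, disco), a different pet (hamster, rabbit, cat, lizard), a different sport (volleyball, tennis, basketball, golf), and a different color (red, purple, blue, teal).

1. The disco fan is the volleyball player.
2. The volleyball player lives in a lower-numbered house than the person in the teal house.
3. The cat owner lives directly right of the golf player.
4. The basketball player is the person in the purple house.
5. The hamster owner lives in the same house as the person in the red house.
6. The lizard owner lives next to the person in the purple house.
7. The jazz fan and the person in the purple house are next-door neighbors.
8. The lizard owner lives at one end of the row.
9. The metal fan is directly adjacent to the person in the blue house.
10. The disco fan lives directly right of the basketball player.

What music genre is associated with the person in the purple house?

metal

That leaves tennis as the sport for house 4.
Clue 4: the basketball player is in house 2.
Clue 4: the person in the purple house is in house 2.
By clue 6, the lizard owner is in house 1.
Clue 10 places the disco fan in house 3.
So house 1 gets golf for sport.
That leaves volleyball as the sport for house 3.
Clue 2: the person in the teal house is in house 4.
Clue 3 places the cat owner in house 2.
That leaves jazz as the music genre for house 1.
House 1's color must be blue (nothing else left).
The only color still possible for house 3 is red.
The hamster owner is in house 3 (clue 5).
The metal fan is in house 2 (clue 9).
House 4's music genre must be pop (nothing else left).
House 4 pet: only rabbit fits.
So: house 1 = jazz/lizard/golf/blue, house 2 = metal/cat/basketball/purple, house 3 = disco/hamster/volleyball/red, house 4 = pop/rabbit/tennis/teal.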